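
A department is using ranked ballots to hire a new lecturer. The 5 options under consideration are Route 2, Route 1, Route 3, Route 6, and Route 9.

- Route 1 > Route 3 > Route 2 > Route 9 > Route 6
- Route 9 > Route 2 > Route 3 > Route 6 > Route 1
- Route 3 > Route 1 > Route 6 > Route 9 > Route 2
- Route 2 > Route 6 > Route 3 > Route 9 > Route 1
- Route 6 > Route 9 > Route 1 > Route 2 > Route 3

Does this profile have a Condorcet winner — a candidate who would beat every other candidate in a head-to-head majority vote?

Head-to-head results (5 voters total):
Route 2 vs Route 1: Route 1 wins 3–2.
Route 2 vs Route 3: Route 2 wins 3–2.
Route 2 vs Route 6: Route 2 wins 3–2.
Route 2 vs Route 9: Route 9 wins 3–2.
Route 1 vs Route 3: Route 3 wins 3–2.
Route 1 vs Route 6: Route 6 wins 3–2.
Route 1 vs Route 9: Route 9 wins 3–2.
Route 3 vs Route 6: Route 3 wins 3–2.
Route 3 vs Route 9: Route 3 wins 3–2.
Route 6 vs Route 9: Route 6 wins 3–2.
No candidate beats all others: Route 2 beats Route 3 beats Route 1 beats Route 2, a majority cycle.

No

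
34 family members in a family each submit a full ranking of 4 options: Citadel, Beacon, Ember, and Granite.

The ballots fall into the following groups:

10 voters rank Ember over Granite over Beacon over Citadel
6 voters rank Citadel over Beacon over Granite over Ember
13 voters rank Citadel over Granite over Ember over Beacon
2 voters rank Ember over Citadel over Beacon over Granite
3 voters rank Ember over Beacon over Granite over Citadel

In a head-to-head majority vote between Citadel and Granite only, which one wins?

Citadel

Ballots ranking Citadel above Granite: 6+13+2 = 21.
Ballots ranking Granite above Citadel: 10+3 = 13.
Citadel wins the head-to-head, 21–13.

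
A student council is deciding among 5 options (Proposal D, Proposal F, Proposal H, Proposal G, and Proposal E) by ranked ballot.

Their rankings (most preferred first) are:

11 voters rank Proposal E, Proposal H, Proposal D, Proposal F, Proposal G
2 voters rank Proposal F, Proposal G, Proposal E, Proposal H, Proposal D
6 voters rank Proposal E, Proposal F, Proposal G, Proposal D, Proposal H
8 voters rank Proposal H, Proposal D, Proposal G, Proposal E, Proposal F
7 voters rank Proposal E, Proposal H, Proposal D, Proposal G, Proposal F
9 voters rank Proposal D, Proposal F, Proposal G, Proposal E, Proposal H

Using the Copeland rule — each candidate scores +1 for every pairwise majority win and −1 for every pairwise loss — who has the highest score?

Pairwise results:
  Proposal D vs Proposal F: Proposal D wins 35–8.
  Proposal D vs Proposal H: Proposal H wins 28–15.
  Proposal D vs Proposal G: Proposal D wins 35–8.
  Proposal D vs Proposal E: Proposal E wins 26–17.
  Proposal F vs Proposal H: Proposal H wins 26–17.
  Proposal F vs Proposal G: Proposal F wins 28–15.
  Proposal F vs Proposal E: Proposal E wins 32–11.
  Proposal H vs Proposal G: Proposal H wins 26–17.
  Proposal H vs Proposal E: Proposal E wins 35–8.
  Proposal G vs Proposal E: Proposal E wins 24–19.
Copeland scores (wins − losses):
  Proposal D: 2 − 2 = 0
  Proposal F: 1 − 3 = -2
  Proposal H: 3 − 1 = 2
  Proposal G: 0 − 4 = -4
  Proposal E: 4 − 0 = 4
Proposal E has the best Copeland score.

Proposal E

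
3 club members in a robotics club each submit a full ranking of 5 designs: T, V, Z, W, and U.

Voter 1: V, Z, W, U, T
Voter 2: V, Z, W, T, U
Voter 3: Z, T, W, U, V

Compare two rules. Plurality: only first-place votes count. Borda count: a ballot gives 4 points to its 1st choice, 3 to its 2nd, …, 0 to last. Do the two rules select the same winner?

No

Plurality first-place counts: T 0, V 2, Z 1, W 0, U 0 → V.
Borda totals: T 4, V 8, Z 10, W 6, U 2 → Z.
The two rules disagree: plurality picks V, Borda picks Z.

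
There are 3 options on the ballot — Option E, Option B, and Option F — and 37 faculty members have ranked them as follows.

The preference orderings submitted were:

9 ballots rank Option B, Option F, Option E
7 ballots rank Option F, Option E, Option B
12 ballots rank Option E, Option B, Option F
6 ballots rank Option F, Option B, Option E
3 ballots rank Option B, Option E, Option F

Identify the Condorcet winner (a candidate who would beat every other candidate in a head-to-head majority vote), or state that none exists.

Head-to-head results (37 voters total):
Option E vs Option B: Option E wins 19–18.
Option E vs Option F: Option F wins 22–15.
Option B vs Option F: Option B wins 24–13.
No candidate beats all others: Option E beats Option B beats Option F beats Option E, a majority cycle.

None — there is no Condorcet winner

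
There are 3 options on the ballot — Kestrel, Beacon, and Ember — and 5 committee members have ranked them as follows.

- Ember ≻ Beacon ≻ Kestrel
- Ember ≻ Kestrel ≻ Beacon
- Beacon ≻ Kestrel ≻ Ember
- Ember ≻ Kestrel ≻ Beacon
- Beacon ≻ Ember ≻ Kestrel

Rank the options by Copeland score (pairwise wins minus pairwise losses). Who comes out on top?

Pairwise results:
  Kestrel vs Beacon: Beacon wins 3–2.
  Kestrel vs Ember: Ember wins 4–1.
  Beacon vs Ember: Ember wins 3–2.
Copeland scores (wins − losses):
  Kestrel: 0 − 2 = -2
  Beacon: 1 − 1 = 0
  Ember: 2 − 0 = 2
Ember has the best Copeland score.

Ember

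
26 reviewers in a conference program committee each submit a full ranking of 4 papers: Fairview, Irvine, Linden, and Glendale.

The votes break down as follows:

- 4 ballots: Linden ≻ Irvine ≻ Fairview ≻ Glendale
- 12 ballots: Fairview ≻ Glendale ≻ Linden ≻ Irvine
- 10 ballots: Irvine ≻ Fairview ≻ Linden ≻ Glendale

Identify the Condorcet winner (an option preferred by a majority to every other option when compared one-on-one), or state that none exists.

No Condorcet winner

Head-to-head results (26 voters total):
Fairview vs Irvine: Irvine wins 14–12.
Fairview vs Linden: Fairview wins 22–4.
Fairview vs Glendale: Fairview wins 26–0.
Irvine vs Linden: Linden wins 16–10.
Irvine vs Glendale: Irvine wins 14–12.
Linden vs Glendale: Linden wins 14–12.
No candidate beats all others: Fairview beats Linden beats Irvine beats Fairview, a majority cycle.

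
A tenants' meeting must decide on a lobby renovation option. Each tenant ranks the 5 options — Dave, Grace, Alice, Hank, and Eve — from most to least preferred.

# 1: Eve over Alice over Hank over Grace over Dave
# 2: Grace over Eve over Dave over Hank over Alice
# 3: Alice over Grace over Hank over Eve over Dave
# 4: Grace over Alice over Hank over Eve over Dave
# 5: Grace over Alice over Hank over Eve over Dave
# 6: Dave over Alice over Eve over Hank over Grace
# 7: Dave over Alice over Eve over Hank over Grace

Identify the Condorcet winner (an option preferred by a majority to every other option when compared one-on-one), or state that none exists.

Head-to-head results (7 voters total):
Dave vs Grace: Grace wins 5–2.
Dave vs Alice: Alice wins 4–3.
Dave vs Hank: Hank wins 4–3.
Dave vs Eve: Eve wins 5–2.
Grace vs Alice: Alice wins 4–3.
Grace vs Hank: Grace wins 4–3.
Grace vs Eve: Grace wins 4–3.
Alice vs Hank: Alice wins 6–1.
Alice vs Eve: Alice wins 5–2.
Hank vs Eve: Eve wins 4–3.
Alice beats each rival — Dave (4–3), Grace (4–3), Hank (6–1), Eve (5–2) — so Alice is the Condorcet winner.

Alice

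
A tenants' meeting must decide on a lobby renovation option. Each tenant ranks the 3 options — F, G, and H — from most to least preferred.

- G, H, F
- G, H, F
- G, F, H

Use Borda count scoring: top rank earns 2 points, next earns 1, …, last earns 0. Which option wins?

Borda scores:
  F: 0 + 0 + 1 = 1
  G: 2 + 2 + 2 = 6
  H: 1 + 1 + 0 = 2
G has the highest total.

G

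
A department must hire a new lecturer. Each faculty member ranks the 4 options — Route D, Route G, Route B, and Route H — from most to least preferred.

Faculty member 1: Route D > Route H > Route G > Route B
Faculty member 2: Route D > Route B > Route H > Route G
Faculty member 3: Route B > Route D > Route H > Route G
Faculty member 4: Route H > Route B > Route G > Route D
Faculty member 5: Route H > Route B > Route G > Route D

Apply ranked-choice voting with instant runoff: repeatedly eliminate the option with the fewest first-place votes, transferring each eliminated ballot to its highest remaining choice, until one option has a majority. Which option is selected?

Route D

Round 1: Route D 2, Route H 2, Route B 1, Route G 0. Route G has the fewest and is eliminated.
Round 2: Route D 2, Route H 2, Route B 1. Route B has the fewest and is eliminated.
Round 3: Route D 3, Route H 2. Route D has a majority.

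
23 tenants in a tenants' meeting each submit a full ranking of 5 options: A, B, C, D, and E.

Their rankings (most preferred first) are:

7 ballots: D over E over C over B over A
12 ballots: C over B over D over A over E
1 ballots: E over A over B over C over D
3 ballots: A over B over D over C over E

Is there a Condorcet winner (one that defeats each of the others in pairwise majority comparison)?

Yes

Head-to-head results (23 voters total):
A vs B: B wins 19–4.
A vs C: C wins 19–4.
A vs D: D wins 19–4.
A vs E: A wins 15–8.
B vs C: C wins 19–4.
B vs D: B wins 16–7.
B vs E: B wins 15–8.
C vs D: C wins 13–10.
C vs E: C wins 15–8.
D vs E: D wins 22–1.
C beats each rival — A (19–4), B (19–4), D (13–10), E (15–8) — so C is the Condorcet winner.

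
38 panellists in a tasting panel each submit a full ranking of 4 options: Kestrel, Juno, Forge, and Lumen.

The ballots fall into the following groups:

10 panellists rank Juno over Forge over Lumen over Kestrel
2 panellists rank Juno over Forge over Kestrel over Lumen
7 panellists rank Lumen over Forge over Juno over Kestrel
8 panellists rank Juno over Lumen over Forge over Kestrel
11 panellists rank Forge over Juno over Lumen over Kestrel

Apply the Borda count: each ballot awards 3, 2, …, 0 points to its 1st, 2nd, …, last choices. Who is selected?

Juno

Borda scores:
  Kestrel: 10·0 + 2·1 + 7·0 + 8·0 + 11·0 = 2
  Juno: 10·3 + 2·3 + 7·1 + 8·3 + 11·2 = 89
  Forge: 10·2 + 2·2 + 7·2 + 8·1 + 11·3 = 79
  Lumen: 10·1 + 2·0 + 7·3 + 8·2 + 11·1 = 58
Juno has the highest total.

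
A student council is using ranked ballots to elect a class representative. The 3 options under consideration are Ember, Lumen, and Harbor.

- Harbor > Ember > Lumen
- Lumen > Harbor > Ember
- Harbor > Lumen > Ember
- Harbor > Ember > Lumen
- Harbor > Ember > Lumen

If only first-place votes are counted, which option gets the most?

Harbor

First-place vote totals:
  Ember: 0
  Lumen: 1
  Harbor: 4
Harbor has the most first-place votes.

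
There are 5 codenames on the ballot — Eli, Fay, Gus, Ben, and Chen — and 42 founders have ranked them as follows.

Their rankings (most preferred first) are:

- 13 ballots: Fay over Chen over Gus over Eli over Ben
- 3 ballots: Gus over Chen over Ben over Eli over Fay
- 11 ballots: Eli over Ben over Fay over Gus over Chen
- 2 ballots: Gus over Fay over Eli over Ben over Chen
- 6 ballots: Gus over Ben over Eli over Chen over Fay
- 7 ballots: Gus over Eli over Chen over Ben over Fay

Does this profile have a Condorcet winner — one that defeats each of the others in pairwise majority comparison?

Head-to-head results (42 voters total):
Eli vs Fay: Eli wins 27–15.
Eli vs Gus: Gus wins 31–11.
Eli vs Ben: Eli wins 33–9.
Eli vs Chen: Eli wins 26–16.
Fay vs Gus: Fay wins 24–18.
Fay vs Ben: Ben wins 27–15.
Fay vs Chen: Fay wins 26–16.
Gus vs Ben: Gus wins 31–11.
Gus vs Chen: Gus wins 29–13.
Ben vs Chen: Chen wins 23–19.
No candidate beats all others: Eli beats Fay beats Gus beats Eli, a majority cycle.

No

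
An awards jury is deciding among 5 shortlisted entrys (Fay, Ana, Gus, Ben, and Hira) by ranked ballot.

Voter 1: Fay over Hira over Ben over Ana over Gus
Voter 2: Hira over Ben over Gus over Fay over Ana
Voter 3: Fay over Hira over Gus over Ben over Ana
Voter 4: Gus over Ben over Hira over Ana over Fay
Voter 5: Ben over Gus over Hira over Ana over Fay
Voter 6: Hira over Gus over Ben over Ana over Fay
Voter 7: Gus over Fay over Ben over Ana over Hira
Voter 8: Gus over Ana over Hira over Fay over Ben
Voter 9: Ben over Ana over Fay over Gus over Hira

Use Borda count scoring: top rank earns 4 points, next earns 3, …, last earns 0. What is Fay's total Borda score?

Borda scores:
  Fay: 4 + 1 + 4 + 0 + 0 + 0 + 3 + 1 + 2 = 15
  Ana: 1 + 0 + 0 + 1 + 1 + 1 + 1 + 3 + 3 = 11
  Gus: 0 + 2 + 2 + 4 + 3 + 3 + 4 + 4 + 1 = 23
  Ben: 2 + 3 + 1 + 3 + 4 + 2 + 2 + 0 + 4 = 21
  Hira: 3 + 4 + 3 + 2 + 2 + 4 + 0 + 2 + 0 = 20

15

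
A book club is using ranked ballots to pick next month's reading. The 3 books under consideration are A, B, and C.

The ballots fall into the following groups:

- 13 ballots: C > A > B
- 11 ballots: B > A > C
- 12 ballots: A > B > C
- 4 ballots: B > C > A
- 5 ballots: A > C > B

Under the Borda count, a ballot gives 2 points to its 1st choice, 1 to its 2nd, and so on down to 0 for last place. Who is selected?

Borda scores:
  A: 13·1 + 11·1 + 12·2 + 4·0 + 5·2 = 58
  B: 13·0 + 11·2 + 12·1 + 4·2 + 5·0 = 42
  C: 13·2 + 11·0 + 12·0 + 4·1 + 5·1 = 35
A has the highest total.

A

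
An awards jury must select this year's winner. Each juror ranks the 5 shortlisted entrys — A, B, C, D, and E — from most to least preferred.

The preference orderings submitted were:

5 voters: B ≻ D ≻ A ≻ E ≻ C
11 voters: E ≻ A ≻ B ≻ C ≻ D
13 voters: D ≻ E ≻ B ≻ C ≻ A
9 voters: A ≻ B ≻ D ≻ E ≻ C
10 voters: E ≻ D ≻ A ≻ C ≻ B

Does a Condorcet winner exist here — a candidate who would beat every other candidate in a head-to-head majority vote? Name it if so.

None — there is no Condorcet winner

Head-to-head results (48 voters total):
A vs B: A wins 30–18.
A vs C: A wins 35–13.
A vs D: D wins 28–20.
A vs E: E wins 34–14.
B vs C: B wins 38–10.
B vs D: B wins 25–23.
B vs E: E wins 34–14.
C vs D: D wins 37–11.
C vs E: E wins 48–0.
D vs E: D wins 27–21.
No candidate beats all others: A beats B beats D beats A, a majority cycle.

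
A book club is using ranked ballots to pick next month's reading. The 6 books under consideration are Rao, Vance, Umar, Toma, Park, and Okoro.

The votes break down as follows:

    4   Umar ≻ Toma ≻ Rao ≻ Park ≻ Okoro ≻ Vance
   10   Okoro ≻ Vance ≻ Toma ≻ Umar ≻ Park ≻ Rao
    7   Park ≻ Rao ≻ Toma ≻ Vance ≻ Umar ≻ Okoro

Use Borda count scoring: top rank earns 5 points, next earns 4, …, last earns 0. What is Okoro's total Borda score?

54

Borda scores:
  Rao: 4·3 + 10·0 + 7·4 = 40
  Vance: 4·0 + 10·4 + 7·2 = 54
  Umar: 4·5 + 10·2 + 7·1 = 47
  Toma: 4·4 + 10·3 + 7·3 = 67
  Park: 4·2 + 10·1 + 7·5 = 53
  Okoro: 4·1 + 10·5 + 7·0 = 54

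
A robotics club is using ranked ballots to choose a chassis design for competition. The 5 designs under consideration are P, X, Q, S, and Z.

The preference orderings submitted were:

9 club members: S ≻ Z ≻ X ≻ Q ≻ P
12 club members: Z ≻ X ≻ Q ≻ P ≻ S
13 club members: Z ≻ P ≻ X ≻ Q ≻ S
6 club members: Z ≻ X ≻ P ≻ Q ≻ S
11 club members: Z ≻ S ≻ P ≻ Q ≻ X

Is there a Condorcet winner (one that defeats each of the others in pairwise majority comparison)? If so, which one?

Z

Head-to-head results (51 voters total):
P vs X: X wins 27–24.
P vs Q: P wins 30–21.
P vs S: P wins 31–20.
P vs Z: Z wins 51–0.
X vs Q: X wins 40–11.
X vs S: X wins 31–20.
X vs Z: Z wins 51–0.
Q vs S: Q wins 31–20.
Q vs Z: Z wins 51–0.
S vs Z: Z wins 42–9.
Z beats each rival — P (51–0), X (51–0), Q (51–0), S (42–9) — so Z is the Condorcet winner.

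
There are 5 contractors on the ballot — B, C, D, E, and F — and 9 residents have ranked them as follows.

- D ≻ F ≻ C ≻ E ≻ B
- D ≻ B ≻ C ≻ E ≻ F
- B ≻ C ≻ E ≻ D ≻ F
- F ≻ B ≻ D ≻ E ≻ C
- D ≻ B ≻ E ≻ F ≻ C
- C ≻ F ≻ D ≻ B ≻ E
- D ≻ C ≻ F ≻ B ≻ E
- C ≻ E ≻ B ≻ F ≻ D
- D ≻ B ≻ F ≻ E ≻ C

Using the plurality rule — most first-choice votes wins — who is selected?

D

First-place vote totals:
  B: 1
  C: 2
  D: 5
  E: 0
  F: 1
D has the most first-place votes.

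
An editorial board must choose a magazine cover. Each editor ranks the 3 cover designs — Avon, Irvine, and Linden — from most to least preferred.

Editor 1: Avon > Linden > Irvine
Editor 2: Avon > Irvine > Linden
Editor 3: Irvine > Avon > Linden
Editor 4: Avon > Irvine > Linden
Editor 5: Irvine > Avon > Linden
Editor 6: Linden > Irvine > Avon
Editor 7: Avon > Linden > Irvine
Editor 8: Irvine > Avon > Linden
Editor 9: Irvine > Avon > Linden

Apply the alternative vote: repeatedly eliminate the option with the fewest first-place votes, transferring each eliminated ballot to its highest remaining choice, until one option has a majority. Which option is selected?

Round 1: Avon 4, Irvine 4, Linden 1. Linden has the fewest and is eliminated.
Round 2: Irvine 5, Avon 4. Irvine has a majority.

Irvine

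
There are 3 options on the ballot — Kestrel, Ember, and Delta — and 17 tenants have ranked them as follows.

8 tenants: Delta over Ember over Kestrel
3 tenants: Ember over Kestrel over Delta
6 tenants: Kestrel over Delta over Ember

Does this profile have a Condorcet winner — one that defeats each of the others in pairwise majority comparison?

Head-to-head results (17 voters total):
Kestrel vs Ember: Ember wins 11–6.
Kestrel vs Delta: Kestrel wins 9–8.
Ember vs Delta: Delta wins 14–3.
No candidate beats all others: Kestrel beats Delta beats Ember beats Kestrel, a majority cycle.

No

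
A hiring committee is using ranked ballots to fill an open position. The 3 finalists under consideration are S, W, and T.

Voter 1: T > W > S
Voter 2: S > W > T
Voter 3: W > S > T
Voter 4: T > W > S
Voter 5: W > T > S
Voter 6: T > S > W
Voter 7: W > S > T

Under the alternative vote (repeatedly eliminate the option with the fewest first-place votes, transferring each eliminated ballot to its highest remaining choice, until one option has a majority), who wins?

Round 1: W 3, T 3, S 1. S has the fewest and is eliminated.
Round 2: W 4, T 3. W has a majority.

W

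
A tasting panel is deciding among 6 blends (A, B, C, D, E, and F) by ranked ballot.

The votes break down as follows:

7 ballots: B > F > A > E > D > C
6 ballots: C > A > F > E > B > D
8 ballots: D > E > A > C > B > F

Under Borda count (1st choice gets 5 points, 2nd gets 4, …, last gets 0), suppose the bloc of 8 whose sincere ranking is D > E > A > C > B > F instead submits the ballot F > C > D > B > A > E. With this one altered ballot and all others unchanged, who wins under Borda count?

Borda totals with the altered ballot: A 53, B 57, C 62, D 31, E 26, F 86.
The switch changes the winner from A to F.

F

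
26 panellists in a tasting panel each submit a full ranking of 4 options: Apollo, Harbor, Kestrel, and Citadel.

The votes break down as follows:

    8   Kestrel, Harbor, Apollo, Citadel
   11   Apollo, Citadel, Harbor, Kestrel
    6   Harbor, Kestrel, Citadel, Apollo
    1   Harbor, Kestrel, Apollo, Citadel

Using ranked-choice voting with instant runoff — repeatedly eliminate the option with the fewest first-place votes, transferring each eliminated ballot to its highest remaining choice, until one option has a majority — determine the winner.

Kestrel

Round 1: Apollo 11, Kestrel 8, Harbor 7, Citadel 0. Citadel has the fewest and is eliminated.
Round 2: Apollo 11, Kestrel 8, Harbor 7. Harbor has the fewest and is eliminated.
Round 3: Kestrel 15, Apollo 11. Kestrel has a majority.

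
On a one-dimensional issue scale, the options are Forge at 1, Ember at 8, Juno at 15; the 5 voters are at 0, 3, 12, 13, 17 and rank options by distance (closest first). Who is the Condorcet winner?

With single-peaked preferences on a line, the Condorcet winner is the candidate closest to the median voter.
The median voter (position 12) is closest to Juno at 15.
Check: Juno vs Forge — voters closer to Juno: 3 of 5.

Juno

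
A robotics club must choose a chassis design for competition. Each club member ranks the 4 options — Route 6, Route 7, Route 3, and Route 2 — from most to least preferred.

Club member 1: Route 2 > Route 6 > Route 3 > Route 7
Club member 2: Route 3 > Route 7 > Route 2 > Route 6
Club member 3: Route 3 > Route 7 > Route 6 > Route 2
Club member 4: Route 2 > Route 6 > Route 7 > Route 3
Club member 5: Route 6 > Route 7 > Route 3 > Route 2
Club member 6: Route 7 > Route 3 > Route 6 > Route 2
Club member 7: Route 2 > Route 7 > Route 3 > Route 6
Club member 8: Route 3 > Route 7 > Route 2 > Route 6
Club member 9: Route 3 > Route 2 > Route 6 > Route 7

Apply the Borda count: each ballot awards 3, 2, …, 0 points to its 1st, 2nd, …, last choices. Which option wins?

Route 3

Borda scores:
  Route 6: 2 + 0 + 1 + 2 + 3 + 1 + 0 + 0 + 1 = 10
  Route 7: 0 + 2 + 2 + 1 + 2 + 3 + 2 + 2 + 0 = 14
  Route 3: 1 + 3 + 3 + 0 + 1 + 2 + 1 + 3 + 3 = 17
  Route 2: 3 + 1 + 0 + 3 + 0 + 0 + 3 + 1 + 2 = 13
Route 3 has the highest total.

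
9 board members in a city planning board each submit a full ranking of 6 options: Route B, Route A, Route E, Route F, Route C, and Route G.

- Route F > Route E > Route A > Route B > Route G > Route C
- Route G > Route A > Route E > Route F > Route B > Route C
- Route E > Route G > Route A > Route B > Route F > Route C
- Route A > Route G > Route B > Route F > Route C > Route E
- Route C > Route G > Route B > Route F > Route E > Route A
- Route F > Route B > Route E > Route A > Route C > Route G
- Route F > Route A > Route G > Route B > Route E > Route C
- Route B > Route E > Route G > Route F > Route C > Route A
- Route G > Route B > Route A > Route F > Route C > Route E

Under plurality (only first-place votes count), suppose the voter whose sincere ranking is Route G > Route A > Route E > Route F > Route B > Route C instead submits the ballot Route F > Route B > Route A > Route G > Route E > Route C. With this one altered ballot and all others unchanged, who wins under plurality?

First-place totals with the altered ballot: Route B 1, Route A 1, Route E 1, Route F 4, Route C 1, Route G 1.
The winner is unchanged: still Route F.

Route F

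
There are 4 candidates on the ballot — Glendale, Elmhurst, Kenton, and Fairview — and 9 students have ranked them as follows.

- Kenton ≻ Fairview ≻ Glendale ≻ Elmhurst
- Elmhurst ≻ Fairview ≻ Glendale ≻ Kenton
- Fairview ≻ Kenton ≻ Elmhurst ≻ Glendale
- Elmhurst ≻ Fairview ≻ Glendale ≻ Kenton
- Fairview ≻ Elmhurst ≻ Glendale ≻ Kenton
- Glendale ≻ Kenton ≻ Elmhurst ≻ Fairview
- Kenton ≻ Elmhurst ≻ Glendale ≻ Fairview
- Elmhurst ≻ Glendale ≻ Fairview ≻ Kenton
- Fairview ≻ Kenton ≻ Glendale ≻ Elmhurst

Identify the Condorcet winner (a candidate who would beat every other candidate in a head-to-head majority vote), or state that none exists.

No Condorcet winner

Head-to-head results (9 voters total):
Glendale vs Elmhurst: Elmhurst wins 6–3.
Glendale vs Kenton: Glendale wins 5–4.
Glendale vs Fairview: Fairview wins 6–3.
Elmhurst vs Kenton: Kenton wins 5–4.
Elmhurst vs Fairview: Elmhurst wins 5–4.
Kenton vs Fairview: Fairview wins 6–3.
No candidate beats all others: Glendale beats Kenton beats Elmhurst beats Glendale, a majority cycle.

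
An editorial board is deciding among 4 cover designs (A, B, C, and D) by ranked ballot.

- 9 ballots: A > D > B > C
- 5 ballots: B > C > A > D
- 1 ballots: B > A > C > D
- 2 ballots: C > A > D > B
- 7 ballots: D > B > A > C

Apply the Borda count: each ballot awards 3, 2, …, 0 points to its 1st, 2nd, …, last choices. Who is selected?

A

Borda scores:
  A: 9·3 + 5·1 + 2 + 2·2 + 7·1 = 45
  B: 9·1 + 5·3 + 3 + 2·0 + 7·2 = 41
  C: 9·0 + 5·2 + 1 + 2·3 + 7·0 = 17
  D: 9·2 + 5·0 + 0 + 2·1 + 7·3 = 41
A has the highest total.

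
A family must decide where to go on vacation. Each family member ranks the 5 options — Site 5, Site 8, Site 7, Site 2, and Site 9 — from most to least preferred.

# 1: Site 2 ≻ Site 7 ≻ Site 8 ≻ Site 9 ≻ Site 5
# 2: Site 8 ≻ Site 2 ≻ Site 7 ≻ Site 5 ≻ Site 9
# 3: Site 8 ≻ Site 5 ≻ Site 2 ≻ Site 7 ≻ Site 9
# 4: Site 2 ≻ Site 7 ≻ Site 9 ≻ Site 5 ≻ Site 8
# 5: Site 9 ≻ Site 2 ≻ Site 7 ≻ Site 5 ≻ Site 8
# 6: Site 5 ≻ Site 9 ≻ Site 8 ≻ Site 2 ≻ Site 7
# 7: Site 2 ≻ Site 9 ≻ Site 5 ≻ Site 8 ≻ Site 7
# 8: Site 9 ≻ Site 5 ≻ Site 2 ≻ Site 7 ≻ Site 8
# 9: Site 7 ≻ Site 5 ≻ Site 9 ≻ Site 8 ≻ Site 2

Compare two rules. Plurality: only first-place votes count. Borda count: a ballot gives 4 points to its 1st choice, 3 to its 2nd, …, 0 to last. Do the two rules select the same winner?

Yes

Plurality first-place counts: Site 5 1, Site 8 2, Site 7 1, Site 2 3, Site 9 2 → Site 2.
Borda totals: Site 5 18, Site 8 14, Site 7 16, Site 2 23, Site 9 19 → Site 2.
The two rules agree on Site 2.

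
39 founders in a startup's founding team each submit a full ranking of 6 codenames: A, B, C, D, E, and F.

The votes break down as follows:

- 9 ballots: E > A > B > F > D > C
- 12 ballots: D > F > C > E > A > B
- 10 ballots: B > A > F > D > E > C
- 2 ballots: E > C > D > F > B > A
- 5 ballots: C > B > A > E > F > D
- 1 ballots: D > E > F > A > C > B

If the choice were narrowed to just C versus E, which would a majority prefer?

E

Ballots ranking C above E: 12+5 = 17.
Ballots ranking E above C: 9+10+2+1 = 22.
E wins the head-to-head, 22–17.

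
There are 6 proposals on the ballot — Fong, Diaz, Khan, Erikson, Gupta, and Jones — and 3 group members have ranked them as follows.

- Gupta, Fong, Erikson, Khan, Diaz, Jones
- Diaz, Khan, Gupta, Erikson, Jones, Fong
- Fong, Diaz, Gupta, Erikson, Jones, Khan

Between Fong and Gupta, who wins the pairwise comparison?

Ballots ranking Fong above Gupta: 1.
Ballots ranking Gupta above Fong: 2.
Gupta wins the head-to-head, 2–1.

Gupta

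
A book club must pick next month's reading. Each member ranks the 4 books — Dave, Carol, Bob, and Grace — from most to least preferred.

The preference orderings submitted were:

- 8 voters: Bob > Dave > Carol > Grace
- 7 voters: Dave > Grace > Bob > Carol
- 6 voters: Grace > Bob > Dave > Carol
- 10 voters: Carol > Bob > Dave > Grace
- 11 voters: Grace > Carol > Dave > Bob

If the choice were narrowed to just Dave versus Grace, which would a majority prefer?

Ballots ranking Dave above Grace: 8+7+10 = 25.
Ballots ranking Grace above Dave: 6+11 = 17.
Dave wins the head-to-head, 25–17.

Dave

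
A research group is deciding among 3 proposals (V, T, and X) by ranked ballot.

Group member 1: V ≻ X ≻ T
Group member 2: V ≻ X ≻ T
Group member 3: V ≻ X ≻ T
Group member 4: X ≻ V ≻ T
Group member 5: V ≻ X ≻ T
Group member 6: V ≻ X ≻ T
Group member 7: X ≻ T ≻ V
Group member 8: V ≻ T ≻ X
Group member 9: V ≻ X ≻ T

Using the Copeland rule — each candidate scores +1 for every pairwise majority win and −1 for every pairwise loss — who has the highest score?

Pairwise results:
  V vs T: V wins 8–1.
  V vs X: V wins 7–2.
  T vs X: X wins 8–1.
Copeland scores (wins − losses):
  V: 2 − 0 = 2
  T: 0 − 2 = -2
  X: 1 − 1 = 0
V has the best Copeland score.

V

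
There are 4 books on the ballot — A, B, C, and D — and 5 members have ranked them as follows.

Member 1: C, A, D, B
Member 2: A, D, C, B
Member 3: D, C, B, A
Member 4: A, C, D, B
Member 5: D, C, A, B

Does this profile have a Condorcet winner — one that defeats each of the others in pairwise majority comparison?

No

Head-to-head results (5 voters total):
A vs B: A wins 4–1.
A vs C: C wins 3–2.
A vs D: A wins 3–2.
B vs C: C wins 5–0.
B vs D: D wins 5–0.
C vs D: D wins 3–2.
No candidate beats all others: A beats D beats C beats A, a majority cycle.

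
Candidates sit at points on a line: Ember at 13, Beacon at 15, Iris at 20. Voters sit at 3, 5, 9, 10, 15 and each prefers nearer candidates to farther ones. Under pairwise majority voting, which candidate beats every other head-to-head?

Ember

With single-peaked preferences on a line, the Condorcet winner is the candidate closest to the median voter.
The median voter (position 9) is closest to Ember at 13.
Check: Ember vs Iris — voters closer to Ember: 5 of 5.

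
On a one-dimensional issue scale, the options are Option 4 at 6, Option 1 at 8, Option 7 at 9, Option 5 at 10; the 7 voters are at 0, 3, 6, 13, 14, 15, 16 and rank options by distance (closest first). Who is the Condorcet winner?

With single-peaked preferences on a line, the Condorcet winner is the candidate closest to the median voter.
The median voter (position 13) is closest to Option 5 at 10.
Check: Option 5 vs Option 1 — voters closer to Option 5: 4 of 7.

Option 5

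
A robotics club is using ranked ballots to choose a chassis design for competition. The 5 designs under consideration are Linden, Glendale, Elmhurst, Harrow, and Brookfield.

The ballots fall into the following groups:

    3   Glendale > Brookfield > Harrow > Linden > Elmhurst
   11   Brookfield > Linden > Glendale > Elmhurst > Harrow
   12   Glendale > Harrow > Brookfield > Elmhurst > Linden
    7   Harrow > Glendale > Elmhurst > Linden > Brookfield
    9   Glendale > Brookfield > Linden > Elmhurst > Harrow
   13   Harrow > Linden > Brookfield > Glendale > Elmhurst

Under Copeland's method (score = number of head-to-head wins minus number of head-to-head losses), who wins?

Pairwise results:
  Linden vs Glendale: Glendale wins 31–24.
  Linden vs Elmhurst: Linden wins 36–19.
  Linden vs Harrow: Harrow wins 35–20.
  Linden vs Brookfield: Brookfield wins 35–20.
  Glendale vs Elmhurst: Glendale wins 55–0.
  Glendale vs Harrow: Glendale wins 35–20.
  Glendale vs Brookfield: Glendale wins 31–24.
  Elmhurst vs Harrow: Harrow wins 35–20.
  Elmhurst vs Brookfield: Brookfield wins 48–7.
  Harrow vs Brookfield: Harrow wins 32–23.
Copeland scores (wins − losses):
  Linden: 1 − 3 = -2
  Glendale: 4 − 0 = 4
  Elmhurst: 0 − 4 = -4
  Harrow: 3 − 1 = 2
  Brookfield: 2 − 2 = 0
Glendale has the best Copeland score.

Glendale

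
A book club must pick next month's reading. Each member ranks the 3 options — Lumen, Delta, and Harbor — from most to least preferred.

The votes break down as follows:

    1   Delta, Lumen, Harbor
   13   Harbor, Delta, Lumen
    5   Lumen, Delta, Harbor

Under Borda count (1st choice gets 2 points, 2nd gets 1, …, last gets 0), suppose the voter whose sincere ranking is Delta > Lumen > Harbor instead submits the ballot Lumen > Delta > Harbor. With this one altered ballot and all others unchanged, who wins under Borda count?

Borda totals with the altered ballot: Lumen 12, Delta 19, Harbor 26.
The winner is unchanged: still Harbor.

Harbor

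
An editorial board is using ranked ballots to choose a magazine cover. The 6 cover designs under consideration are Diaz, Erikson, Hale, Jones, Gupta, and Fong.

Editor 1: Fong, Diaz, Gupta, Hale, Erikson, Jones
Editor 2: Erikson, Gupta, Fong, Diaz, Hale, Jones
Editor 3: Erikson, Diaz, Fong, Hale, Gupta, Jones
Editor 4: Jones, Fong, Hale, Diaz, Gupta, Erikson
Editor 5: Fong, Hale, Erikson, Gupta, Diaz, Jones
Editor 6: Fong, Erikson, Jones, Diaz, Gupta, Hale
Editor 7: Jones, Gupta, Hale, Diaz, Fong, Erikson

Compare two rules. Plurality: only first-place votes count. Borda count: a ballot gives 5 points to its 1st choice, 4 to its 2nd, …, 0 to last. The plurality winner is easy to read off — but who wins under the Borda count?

Plurality first-place counts: Diaz 0, Erikson 2, Hale 0, Jones 2, Gupta 0, Fong 3 → Fong.
Borda totals: Diaz 17, Erikson 18, Hale 15, Jones 13, Gupta 16, Fong 26 → Fong.

Fong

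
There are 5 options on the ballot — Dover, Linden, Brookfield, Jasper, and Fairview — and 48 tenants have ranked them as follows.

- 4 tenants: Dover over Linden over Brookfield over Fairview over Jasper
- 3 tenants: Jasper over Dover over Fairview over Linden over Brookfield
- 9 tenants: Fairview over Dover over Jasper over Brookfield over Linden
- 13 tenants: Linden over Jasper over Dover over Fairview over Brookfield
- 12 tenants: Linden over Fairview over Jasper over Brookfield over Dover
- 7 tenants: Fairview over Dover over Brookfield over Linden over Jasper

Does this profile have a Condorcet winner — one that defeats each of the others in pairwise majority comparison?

Head-to-head results (48 voters total):
Dover vs Linden: Linden wins 25–23.
Dover vs Brookfield: Dover wins 36–12.
Dover vs Jasper: Jasper wins 28–20.
Dover vs Fairview: Fairview wins 28–20.
Linden vs Brookfield: Linden wins 32–16.
Linden vs Jasper: Linden wins 36–12.
Linden vs Fairview: Linden wins 29–19.
Brookfield vs Jasper: Jasper wins 37–11.
Brookfield vs Fairview: Fairview wins 44–4.
Jasper vs Fairview: Fairview wins 32–16.
Linden beats each rival — Dover (25–23), Brookfield (32–16), Jasper (36–12), Fairview (29–19) — so Linden is the Condorcet winner.

Yes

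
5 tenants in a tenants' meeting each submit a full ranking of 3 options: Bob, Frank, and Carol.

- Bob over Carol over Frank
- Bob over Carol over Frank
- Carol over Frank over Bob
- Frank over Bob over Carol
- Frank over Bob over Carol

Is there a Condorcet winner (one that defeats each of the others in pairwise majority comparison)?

Head-to-head results (5 voters total):
Bob vs Frank: Frank wins 3–2.
Bob vs Carol: Bob wins 4–1.
Frank vs Carol: Carol wins 3–2.
No candidate beats all others: Bob beats Carol beats Frank beats Bob, a majority cycle.

No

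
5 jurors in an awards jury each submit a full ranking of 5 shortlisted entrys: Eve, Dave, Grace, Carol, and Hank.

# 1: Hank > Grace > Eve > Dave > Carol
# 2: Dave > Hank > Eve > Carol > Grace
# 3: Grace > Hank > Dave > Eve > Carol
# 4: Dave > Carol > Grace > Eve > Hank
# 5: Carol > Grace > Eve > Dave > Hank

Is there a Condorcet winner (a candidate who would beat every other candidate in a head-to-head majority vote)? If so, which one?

There is no Condorcet winner

Head-to-head results (5 voters total):
Eve vs Dave: Dave wins 3–2.
Eve vs Grace: Grace wins 4–1.
Eve vs Carol: Eve wins 3–2.
Eve vs Hank: Hank wins 3–2.
Dave vs Grace: Grace wins 3–2.
Dave vs Carol: Dave wins 4–1.
Dave vs Hank: Dave wins 3–2.
Grace vs Carol: Carol wins 3–2.
Grace vs Hank: Grace wins 3–2.
Carol vs Hank: Hank wins 3–2.
No candidate beats all others: Eve beats Carol beats Grace beats Eve, a majority cycle.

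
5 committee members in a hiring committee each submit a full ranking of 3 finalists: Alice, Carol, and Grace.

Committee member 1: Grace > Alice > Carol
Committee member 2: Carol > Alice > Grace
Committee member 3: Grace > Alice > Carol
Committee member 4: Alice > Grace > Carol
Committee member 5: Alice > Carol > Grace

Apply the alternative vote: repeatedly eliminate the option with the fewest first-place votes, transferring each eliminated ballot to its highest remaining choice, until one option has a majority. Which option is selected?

Round 1: Alice 2, Grace 2, Carol 1. Carol has the fewest and is eliminated.
Round 2: Alice 3, Grace 2. Alice has a majority.

Alice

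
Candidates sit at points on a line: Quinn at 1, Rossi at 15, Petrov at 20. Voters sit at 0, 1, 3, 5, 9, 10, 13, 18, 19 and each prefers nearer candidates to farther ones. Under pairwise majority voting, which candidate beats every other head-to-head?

Rossi

With single-peaked preferences on a line, the Condorcet winner is the candidate closest to the median voter.
The median voter (position 9) is closest to Rossi at 15.
Check: Rossi vs Petrov — voters closer to Rossi: 7 of 9.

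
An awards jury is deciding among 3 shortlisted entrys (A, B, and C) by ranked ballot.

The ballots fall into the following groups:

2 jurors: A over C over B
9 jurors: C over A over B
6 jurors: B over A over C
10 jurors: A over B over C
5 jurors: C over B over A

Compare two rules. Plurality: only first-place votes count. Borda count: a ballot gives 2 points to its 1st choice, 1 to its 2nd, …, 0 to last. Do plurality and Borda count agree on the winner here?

Plurality first-place counts: A 12, B 6, C 14 → C.
Borda totals: A 39, B 27, C 30 → A.
The two rules disagree: plurality picks C, Borda picks A.

No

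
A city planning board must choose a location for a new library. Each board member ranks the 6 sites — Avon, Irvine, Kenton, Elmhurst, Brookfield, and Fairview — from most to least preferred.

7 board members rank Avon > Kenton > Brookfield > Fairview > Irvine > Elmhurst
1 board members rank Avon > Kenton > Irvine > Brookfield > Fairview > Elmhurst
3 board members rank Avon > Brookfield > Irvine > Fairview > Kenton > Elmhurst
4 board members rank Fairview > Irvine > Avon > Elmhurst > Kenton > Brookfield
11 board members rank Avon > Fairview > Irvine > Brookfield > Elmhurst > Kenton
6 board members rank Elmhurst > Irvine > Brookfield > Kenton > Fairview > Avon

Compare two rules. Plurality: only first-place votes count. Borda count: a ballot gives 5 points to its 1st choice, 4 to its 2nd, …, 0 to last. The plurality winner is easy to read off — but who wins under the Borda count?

Plurality first-place counts: Avon 22, Irvine 0, Kenton 0, Elmhurst 6, Brookfield 0, Fairview 4 → Avon.
Borda totals: Avon 122, Irvine 92, Kenton 51, Elmhurst 49, Brookfield 75, Fairview 91 → Avon.

Avon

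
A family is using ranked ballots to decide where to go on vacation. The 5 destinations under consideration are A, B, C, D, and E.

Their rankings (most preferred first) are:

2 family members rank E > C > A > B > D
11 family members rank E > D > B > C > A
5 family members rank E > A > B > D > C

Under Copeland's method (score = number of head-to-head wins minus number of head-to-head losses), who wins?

Pairwise results:
  A vs B: B wins 11–7.
  A vs C: C wins 13–5.
  A vs D: D wins 11–7.
  A vs E: E wins 18–0.
  B vs C: B wins 16–2.
  B vs D: D wins 11–7.
  B vs E: E wins 18–0.
  C vs D: D wins 16–2.
  C vs E: E wins 18–0.
  D vs E: E wins 18–0.
Copeland scores (wins − losses):
  A: 0 − 4 = -4
  B: 2 − 2 = 0
  C: 1 − 3 = -2
  D: 3 − 1 = 2
  E: 4 − 0 = 4
E has the best Copeland score.

E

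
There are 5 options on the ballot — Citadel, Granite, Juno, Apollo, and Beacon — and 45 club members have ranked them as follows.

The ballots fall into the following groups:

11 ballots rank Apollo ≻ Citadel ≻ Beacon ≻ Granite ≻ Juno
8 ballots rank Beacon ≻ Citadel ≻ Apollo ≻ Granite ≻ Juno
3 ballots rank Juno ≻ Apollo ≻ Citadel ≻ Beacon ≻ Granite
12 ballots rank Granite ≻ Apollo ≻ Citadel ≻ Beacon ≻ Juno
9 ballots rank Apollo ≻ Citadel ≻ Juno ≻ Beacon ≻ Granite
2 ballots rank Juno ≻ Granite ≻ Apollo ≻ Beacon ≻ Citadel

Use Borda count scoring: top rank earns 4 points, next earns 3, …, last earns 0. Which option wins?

Apollo

Borda scores:
  Citadel: 11·3 + 8·3 + 3·2 + 12·2 + 9·3 + 2·0 = 114
  Granite: 11·1 + 8·1 + 3·0 + 12·4 + 9·0 + 2·3 = 73
  Juno: 11·0 + 8·0 + 3·4 + 12·0 + 9·2 + 2·4 = 38
  Apollo: 11·4 + 8·2 + 3·3 + 12·3 + 9·4 + 2·2 = 145
  Beacon: 11·2 + 8·4 + 3·1 + 12·1 + 9·1 + 2·1 = 80
Apollo has the highest total.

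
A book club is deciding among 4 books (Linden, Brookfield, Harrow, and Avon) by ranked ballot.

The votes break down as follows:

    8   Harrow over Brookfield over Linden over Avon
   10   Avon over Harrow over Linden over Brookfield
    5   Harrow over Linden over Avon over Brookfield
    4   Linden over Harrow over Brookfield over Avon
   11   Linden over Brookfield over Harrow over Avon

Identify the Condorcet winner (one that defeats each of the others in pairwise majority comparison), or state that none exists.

Harrow

Head-to-head results (38 voters total):
Linden vs Brookfield: Linden wins 30–8.
Linden vs Harrow: Harrow wins 23–15.
Linden vs Avon: Linden wins 28–10.
Brookfield vs Harrow: Harrow wins 27–11.
Brookfield vs Avon: Brookfield wins 23–15.
Harrow vs Avon: Harrow wins 28–10.
Harrow beats each rival — Linden (23–15), Brookfield (27–11), Avon (28–10) — so Harrow is the Condorcet winner.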